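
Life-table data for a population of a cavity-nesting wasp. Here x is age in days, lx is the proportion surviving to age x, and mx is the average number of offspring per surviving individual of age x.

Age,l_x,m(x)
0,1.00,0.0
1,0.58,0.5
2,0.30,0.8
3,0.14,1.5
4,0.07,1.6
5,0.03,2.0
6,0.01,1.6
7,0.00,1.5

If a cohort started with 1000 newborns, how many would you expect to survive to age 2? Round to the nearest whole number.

Expected survivors = N0 · l_2 = 1000 × 0.30 = 300 → 300

300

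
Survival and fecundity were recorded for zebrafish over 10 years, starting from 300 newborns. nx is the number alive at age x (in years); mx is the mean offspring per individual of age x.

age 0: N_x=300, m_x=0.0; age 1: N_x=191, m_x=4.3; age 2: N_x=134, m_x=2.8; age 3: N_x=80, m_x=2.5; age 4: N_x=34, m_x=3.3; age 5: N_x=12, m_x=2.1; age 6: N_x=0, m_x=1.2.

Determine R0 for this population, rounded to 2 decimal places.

lx = nx/n0 = nx/300: 1, 0.63667…, 0.44667…, 0.26667…, 0.11333…, 0.04, 0
lx·mx by age: 0, 2.737667…, 1.250667…, 0.666667…, 0.374…, 0.084, 0
R0 = Σ lx·mx = 5.113… → 5.11

5.11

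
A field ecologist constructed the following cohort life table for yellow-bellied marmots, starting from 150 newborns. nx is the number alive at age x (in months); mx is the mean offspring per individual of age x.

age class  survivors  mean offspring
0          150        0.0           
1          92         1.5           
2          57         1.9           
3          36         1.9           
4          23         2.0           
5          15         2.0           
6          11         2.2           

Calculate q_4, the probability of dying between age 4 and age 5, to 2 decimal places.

lx = nx/n0 = nx/150: 1, 0.61333…, 0.38, 0.24, 0.15333…, 0.1, 0.07333…
q_4 = (l_4 − l_5) / l_4 = (0.153333… − 0.1) / 0.153333…
     = 0.053333… / 0.153333… = 0.347826… → 0.35

0.35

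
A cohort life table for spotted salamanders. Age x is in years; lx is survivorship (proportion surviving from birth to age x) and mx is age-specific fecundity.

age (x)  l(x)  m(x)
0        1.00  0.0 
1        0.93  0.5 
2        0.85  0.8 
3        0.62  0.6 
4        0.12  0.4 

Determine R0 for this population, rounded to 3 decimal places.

lx·mx by age: 0, 0.465, 0.68, 0.372, 0.048
R0 = Σ lx·mx = 1.565 → 1.565

1.565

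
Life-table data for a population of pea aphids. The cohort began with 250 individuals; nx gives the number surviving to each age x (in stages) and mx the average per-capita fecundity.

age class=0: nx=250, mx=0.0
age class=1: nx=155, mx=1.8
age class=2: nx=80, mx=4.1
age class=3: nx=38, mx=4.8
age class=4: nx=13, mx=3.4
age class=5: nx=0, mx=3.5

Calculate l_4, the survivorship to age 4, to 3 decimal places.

0.052

l_4 = n_4/n_0 = 13/250 = 0.052 → 0.052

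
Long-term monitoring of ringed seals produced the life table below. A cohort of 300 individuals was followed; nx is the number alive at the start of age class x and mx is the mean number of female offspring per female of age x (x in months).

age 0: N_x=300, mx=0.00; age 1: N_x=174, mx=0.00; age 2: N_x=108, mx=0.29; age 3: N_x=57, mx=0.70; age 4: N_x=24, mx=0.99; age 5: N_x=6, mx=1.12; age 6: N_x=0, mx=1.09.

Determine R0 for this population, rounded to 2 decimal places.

0.34

lx = nx/n0 = nx/300: 1, 0.58, 0.36, 0.19, 0.08, 0.02, 0
lx·mx by age: 0, 0, 0.1044, 0.133, 0.0792, 0.0224, 0
R0 = Σ lx·mx = 0.339 → 0.34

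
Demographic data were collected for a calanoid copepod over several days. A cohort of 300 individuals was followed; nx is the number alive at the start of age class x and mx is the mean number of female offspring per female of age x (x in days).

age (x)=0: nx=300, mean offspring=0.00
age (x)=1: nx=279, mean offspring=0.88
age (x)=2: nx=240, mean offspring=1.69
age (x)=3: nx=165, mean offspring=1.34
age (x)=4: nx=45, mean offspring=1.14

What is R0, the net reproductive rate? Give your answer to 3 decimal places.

3.078

lx = nx/n0 = nx/300: 1, 0.93, 0.8, 0.55, 0.15
lx·mx by age: 0, 0.8184, 1.352, 0.737, 0.171
R0 = Σ lx·mx = 3.0784 → 3.078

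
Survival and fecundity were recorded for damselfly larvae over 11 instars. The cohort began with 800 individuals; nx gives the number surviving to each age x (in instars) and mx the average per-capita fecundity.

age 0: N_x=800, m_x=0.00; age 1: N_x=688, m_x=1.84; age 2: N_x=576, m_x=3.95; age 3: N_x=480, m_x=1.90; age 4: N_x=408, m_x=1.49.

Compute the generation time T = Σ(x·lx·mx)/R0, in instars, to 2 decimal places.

2.17

lx = nx/n0 = nx/800: 1, 0.86, 0.72, 0.6, 0.51
lx·mx: 0, 1.5824, 2.844, 1.14, 0.7599 → R0 = 6.3263
x·lx·mx: 0, 1.5824, 5.688, 3.42, 3.0396 → Σ = 13.73
T = 13.73 / 6.3263 = 2.170305… → 2.17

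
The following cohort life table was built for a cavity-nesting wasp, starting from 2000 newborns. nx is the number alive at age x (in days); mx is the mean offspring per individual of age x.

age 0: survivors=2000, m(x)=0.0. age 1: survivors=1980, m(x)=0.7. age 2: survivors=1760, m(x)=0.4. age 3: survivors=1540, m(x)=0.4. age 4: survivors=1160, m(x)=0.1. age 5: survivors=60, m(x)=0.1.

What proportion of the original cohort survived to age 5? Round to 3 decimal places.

l_5 = n_5/n_0 = 60/2000 = 0.03 → 0.030

0.030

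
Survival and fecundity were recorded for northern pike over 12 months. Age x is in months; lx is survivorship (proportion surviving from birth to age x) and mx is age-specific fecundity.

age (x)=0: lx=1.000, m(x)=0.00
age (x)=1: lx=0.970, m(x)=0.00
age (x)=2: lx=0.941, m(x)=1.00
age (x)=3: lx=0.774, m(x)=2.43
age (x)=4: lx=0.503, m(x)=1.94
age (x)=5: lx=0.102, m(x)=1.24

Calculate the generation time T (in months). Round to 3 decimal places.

lx·mx: 0, 0, 0.941, 1.88082, 0.97582, 0.12648 → R0 = 3.92412
x·lx·mx: 0, 0, 1.882, 5.64246, 3.90328, 0.6324 → Σ = 12.06014
T = 12.06014 / 3.92412 = 3.073336… → 3.073

3.073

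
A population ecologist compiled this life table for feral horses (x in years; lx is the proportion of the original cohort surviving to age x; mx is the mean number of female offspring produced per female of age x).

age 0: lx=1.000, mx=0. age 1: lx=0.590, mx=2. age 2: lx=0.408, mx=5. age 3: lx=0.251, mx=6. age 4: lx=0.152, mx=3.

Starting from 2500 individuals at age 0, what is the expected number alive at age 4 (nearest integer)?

Expected survivors = N0 · l_4 = 2500 × 0.152 = 380 → 380

380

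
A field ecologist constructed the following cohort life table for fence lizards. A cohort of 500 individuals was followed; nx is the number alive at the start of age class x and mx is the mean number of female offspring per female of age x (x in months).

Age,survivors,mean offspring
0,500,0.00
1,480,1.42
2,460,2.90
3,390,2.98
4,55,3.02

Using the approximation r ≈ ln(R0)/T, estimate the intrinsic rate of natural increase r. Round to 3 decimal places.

lx = nx/n0 = nx/500: 1, 0.96, 0.92, 0.78, 0.11
R0 = Σ lx·mx = 0 + 1.3632 + 2.668 + 2.3244 + 0.3322 = 6.6878
Σ x·lx·mx = 15.0012; T = 15.0012/6.6878 = 2.24307…
r ≈ ln(R0)/T = ln(6.6878)/2.24307… = 0.84718… → 0.847

0.847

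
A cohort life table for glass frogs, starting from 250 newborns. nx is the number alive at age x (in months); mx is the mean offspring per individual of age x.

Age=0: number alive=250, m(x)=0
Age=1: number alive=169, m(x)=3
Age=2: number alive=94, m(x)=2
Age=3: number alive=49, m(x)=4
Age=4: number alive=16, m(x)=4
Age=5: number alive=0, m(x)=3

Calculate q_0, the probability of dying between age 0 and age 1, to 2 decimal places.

0.32

lx = nx/n0 = nx/250: 1, 0.676, 0.376, 0.196, 0.064, 0
q_0 = (l_0 − l_1) / l_0 = (1 − 0.676) / 1
     = 0.324 / 1 = 0.324 → 0.32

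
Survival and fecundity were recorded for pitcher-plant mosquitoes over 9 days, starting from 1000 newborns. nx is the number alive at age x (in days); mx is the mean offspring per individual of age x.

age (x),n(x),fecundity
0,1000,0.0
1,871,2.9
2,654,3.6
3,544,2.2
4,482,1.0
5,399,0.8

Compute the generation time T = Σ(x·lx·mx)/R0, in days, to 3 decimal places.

2.086

lx = nx/n0 = nx/1000: 1, 0.871, 0.654, 0.544, 0.482, 0.399
lx·mx: 0, 2.5259, 2.3544, 1.1968, 0.482, 0.3192 → R0 = 6.8783
x·lx·mx: 0, 2.5259, 4.7088, 3.5904, 1.928, 1.596 → Σ = 14.3491
T = 14.3491 / 6.8783 = 2.08614… → 2.086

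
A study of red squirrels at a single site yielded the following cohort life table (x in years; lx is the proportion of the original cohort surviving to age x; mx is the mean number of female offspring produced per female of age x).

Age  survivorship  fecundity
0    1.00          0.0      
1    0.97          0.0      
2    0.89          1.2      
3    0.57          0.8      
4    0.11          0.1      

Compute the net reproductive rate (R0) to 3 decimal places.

lx·mx by age: 0, 0, 1.068, 0.456, 0.011
R0 = Σ lx·mx = 1.535 → 1.535

1.535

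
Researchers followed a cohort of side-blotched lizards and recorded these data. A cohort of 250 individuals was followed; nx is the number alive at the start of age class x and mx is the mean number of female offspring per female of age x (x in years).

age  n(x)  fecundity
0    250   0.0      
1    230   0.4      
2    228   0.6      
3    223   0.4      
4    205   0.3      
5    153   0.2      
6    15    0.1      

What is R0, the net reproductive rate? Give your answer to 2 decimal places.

1.65

lx = nx/n0 = nx/250: 1, 0.92, 0.912, 0.892, 0.82, 0.612, 0.06
lx·mx by age: 0, 0.368, 0.5472, 0.3568, 0.246, 0.1224, 0.006
R0 = Σ lx·mx = 1.6464 → 1.65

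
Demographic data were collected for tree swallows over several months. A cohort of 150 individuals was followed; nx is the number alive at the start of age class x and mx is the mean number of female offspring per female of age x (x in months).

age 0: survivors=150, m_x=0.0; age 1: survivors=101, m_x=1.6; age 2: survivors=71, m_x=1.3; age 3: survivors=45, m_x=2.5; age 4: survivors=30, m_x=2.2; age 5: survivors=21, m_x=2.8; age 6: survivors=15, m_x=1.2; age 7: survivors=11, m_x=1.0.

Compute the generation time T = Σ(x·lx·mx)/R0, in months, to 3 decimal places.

lx = nx/n0 = nx/150: 1, 0.67333…, 0.47333…, 0.3, 0.2, 0.14, 0.1, 0.07333…
lx·mx: 0, 1.077333…, 0.615333…, 0.75, 0.44, 0.392, 0.12, 0.073333… → R0 = 3.468…
x·lx·mx: 0, 1.077333…, 1.230667…, 2.25, 1.76, 1.96, 0.72, 0.513333… → Σ = 9.511333…
T = 9.511333… / 3.468… = 2.742599… → 2.743

2.743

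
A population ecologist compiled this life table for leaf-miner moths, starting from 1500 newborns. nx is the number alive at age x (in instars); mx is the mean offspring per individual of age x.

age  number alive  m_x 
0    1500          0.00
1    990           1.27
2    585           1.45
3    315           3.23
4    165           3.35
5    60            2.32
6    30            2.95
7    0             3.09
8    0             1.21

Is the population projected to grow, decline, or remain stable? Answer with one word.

lx = nx/n0 = nx/1500: 1, 0.66, 0.39, 0.21, 0.11, 0.04, 0.02, 0, 0
R0 = Σ lx·mx = 0 + 0.8382 + 0.5655 + 0.6783 + 0.3685 + 0.0928 + 0.059 + 0 + 0 = 2.6023
R0 > 1, so the population is growing.

growing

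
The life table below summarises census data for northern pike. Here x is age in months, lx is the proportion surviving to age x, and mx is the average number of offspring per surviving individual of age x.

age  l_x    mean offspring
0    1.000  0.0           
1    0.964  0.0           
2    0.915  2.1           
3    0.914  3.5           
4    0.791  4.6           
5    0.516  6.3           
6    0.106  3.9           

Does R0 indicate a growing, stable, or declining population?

growing

R0 = Σ lx·mx = 0 + 0 + 1.9215 + 3.199 + 3.6386 + 3.2508 + 0.4134 = 12.4233
R0 > 1, so the population is growing.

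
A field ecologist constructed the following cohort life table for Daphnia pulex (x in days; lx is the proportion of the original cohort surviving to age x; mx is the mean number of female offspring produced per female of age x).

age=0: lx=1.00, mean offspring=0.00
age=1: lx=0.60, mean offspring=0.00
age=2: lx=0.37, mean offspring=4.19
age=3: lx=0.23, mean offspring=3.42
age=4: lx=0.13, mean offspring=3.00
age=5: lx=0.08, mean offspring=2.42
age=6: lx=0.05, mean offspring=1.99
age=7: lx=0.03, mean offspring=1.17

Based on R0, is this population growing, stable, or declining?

growing

R0 = Σ lx·mx = 0 + 0 + 1.5503 + 0.7866 + 0.39 + 0.1936 + 0.0995 + 0.0351 = 3.0551
R0 > 1, so the population is growing.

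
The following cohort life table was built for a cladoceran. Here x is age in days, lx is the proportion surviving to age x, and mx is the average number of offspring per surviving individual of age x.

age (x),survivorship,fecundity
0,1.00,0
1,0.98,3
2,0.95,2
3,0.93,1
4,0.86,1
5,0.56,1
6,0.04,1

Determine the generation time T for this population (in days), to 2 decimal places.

lx·mx: 0, 2.94, 1.9, 0.93, 0.86, 0.56, 0.04 → R0 = 7.23
x·lx·mx: 0, 2.94, 3.8, 2.79, 3.44, 2.8, 0.24 → Σ = 16.01
T = 16.01 / 7.23 = 2.214385… → 2.21

2.21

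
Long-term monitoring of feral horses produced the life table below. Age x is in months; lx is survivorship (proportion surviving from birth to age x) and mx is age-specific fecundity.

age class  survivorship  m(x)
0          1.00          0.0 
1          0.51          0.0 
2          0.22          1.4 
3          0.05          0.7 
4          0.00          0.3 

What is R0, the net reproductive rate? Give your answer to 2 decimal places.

0.34

lx·mx by age: 0, 0, 0.308, 0.035, 0
R0 = Σ lx·mx = 0.343 → 0.34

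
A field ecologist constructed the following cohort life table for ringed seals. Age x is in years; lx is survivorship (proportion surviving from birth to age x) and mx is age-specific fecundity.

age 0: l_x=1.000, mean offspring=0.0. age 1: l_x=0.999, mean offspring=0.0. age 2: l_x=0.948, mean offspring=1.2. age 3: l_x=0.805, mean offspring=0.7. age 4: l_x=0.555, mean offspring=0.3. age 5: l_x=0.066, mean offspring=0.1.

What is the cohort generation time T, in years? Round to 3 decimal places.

lx·mx: 0, 0, 1.1376, 0.5635, 0.1665, 0.0066 → R0 = 1.8742
x·lx·mx: 0, 0, 2.2752, 1.6905, 0.666, 0.033 → Σ = 4.6647
T = 4.6647 / 1.8742 = 2.488902… → 2.489

2.489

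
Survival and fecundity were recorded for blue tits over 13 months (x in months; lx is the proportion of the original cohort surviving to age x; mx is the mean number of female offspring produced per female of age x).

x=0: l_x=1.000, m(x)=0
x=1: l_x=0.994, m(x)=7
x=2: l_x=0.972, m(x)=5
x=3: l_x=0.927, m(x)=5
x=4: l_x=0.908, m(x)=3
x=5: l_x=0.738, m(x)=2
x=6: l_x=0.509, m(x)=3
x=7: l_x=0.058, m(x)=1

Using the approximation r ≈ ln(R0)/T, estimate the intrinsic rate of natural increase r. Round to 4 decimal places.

1.1806

R0 = Σ lx·mx = 0 + 6.958 + 4.86 + 4.635 + 2.724 + 1.476 + 1.527 + 0.058 = 22.238
Σ x·lx·mx = 58.427; T = 58.427/22.238 = 2.62735…
r ≈ ln(R0)/T = ln(22.238)/2.62735… = 1.180582… → 1.1806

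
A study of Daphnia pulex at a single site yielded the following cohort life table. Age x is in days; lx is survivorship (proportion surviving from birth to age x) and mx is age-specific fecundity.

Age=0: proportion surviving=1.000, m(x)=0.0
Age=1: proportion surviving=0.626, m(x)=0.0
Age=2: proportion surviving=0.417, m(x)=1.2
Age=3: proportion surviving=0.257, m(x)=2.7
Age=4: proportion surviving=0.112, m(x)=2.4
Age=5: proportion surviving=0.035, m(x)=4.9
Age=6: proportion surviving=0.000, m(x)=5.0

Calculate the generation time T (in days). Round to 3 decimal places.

lx·mx: 0, 0, 0.5004, 0.6939, 0.2688, 0.1715, 0 → R0 = 1.6346
x·lx·mx: 0, 0, 1.0008, 2.0817, 1.0752, 0.8575, 0 → Σ = 5.0152
T = 5.0152 / 1.6346 = 3.068151… → 3.068

3.068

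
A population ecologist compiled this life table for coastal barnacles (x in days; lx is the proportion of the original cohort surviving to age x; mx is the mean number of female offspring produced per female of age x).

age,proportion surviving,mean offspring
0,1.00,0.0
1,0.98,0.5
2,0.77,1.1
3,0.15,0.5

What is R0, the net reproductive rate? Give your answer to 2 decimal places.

1.41

lx·mx by age: 0, 0.49, 0.847, 0.075
R0 = Σ lx·mx = 1.412 → 1.41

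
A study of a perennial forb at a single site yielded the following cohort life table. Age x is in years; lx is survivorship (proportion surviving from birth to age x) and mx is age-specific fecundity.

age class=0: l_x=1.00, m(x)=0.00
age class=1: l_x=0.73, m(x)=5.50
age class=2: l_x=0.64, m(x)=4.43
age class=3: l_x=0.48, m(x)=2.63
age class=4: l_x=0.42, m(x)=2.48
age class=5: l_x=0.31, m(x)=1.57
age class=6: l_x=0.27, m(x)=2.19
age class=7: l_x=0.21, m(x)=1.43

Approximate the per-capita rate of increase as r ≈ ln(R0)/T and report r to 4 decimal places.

R0 = Σ lx·mx = 0 + 4.015 + 2.8352 + 1.2624 + 1.0416 + 0.4867 + 0.5913 + 0.3003 = 10.5325
Σ x·lx·mx = 25.7224; T = 25.7224/10.5325 = 2.44219…
r ≈ ln(R0)/T = ln(10.5325)/2.44219… = 0.964078… → 0.9641

0.9641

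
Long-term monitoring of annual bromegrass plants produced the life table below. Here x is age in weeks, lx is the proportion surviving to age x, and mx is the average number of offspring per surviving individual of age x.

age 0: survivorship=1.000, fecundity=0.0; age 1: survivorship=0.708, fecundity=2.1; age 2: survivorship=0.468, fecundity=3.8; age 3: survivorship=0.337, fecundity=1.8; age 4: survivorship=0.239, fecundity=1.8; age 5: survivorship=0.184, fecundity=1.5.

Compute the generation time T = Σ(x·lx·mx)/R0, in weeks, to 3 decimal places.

2.177

lx·mx: 0, 1.4868, 1.7784, 0.6066, 0.4302, 0.276 → R0 = 4.578
x·lx·mx: 0, 1.4868, 3.5568, 1.8198, 1.7208, 1.38 → Σ = 9.9642
T = 9.9642 / 4.578 = 2.17654… → 2.177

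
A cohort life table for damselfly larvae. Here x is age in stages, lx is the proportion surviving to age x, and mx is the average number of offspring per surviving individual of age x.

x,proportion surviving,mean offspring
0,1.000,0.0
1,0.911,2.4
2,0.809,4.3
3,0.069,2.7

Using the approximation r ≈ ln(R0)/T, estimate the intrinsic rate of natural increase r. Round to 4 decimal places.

1.0654

R0 = Σ lx·mx = 0 + 2.1864 + 3.4787 + 0.1863 = 5.8514
Σ x·lx·mx = 9.7027; T = 9.7027/5.8514 = 1.65818…
r ≈ ln(R0)/T = ln(5.8514)/1.65818… = 1.065431… → 1.0654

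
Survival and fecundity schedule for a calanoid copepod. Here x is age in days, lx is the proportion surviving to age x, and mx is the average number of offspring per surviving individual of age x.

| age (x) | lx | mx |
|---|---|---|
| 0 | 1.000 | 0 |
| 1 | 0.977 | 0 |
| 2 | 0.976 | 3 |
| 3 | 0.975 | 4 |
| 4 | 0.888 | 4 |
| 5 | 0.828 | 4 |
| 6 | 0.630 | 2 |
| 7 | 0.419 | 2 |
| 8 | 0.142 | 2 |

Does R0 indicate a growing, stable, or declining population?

R0 = Σ lx·mx = 0 + 0 + 2.928 + 3.9 + 3.552 + 3.312 + 1.26 + 0.838 + 0.284 = 16.074
R0 > 1, so the population is growing.

growing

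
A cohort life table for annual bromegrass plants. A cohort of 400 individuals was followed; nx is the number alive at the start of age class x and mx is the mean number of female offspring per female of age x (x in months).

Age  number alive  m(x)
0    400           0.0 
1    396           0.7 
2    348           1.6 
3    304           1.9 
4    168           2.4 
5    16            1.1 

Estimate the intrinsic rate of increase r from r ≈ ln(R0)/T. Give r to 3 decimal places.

lx = nx/n0 = nx/400: 1, 0.99, 0.87, 0.76, 0.42, 0.04
R0 = Σ lx·mx = 0 + 0.693 + 1.392 + 1.444 + 1.008 + 0.044 = 4.581
Σ x·lx·mx = 12.061; T = 12.061/4.581 = 2.63283…
r ≈ ln(R0)/T = ln(4.581)/2.63283… = 0.57805… → 0.578

0.578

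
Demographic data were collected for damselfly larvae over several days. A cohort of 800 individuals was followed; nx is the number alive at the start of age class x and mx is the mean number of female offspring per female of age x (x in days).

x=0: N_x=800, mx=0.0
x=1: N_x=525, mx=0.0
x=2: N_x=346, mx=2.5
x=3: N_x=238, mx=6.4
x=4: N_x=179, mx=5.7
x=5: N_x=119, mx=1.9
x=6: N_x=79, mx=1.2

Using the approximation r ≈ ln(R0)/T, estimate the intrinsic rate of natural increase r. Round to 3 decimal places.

lx = nx/n0 = nx/800: 1, 0.65625, 0.4325, 0.2975, 0.22375, 0.14875, 0.09875
R0 = Σ lx·mx = 0 + 0 + 1.08125 + 1.904 + 1.27538… + 0.28263… + 0.1185… = 4.66175
Σ x·lx·mx = 15.100125; T = 15.100125/4.66175 = 3.23915…
r ≈ ln(R0)/T = ln(4.66175)/3.23915… = 0.47524… → 0.475

0.475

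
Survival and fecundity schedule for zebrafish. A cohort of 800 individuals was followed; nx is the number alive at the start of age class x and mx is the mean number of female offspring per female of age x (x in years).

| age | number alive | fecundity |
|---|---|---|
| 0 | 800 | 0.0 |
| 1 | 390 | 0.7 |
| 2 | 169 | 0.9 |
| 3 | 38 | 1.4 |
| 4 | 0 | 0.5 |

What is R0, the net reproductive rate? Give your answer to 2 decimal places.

0.60

lx = nx/n0 = nx/800: 1, 0.4875, 0.21125, 0.0475, 0
lx·mx by age: 0, 0.34125, 0.190125, 0.0665, 0
R0 = Σ lx·mx = 0.597875 → 0.60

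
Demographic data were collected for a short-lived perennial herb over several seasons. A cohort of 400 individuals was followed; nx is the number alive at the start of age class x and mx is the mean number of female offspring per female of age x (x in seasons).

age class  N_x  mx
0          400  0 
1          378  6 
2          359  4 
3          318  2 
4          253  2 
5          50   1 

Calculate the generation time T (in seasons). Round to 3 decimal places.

1.904

lx = nx/n0 = nx/400: 1, 0.945, 0.8975, 0.795, 0.6325, 0.125
lx·mx: 0, 5.67, 3.59, 1.59, 1.265, 0.125 → R0 = 12.24
x·lx·mx: 0, 5.67, 7.18, 4.77, 5.06, 0.625 → Σ = 23.305
T = 23.305 / 12.24 = 1.904003… → 1.904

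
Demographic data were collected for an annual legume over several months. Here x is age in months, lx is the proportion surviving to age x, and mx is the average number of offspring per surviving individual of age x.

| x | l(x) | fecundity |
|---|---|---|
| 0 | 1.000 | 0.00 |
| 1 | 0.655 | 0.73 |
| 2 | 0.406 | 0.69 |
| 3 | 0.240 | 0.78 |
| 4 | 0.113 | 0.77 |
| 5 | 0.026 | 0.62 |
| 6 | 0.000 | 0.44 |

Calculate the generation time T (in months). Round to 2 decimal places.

lx·mx: 0, 0.47815, 0.28014, 0.1872, 0.08701, 0.01612, 0 → R0 = 1.04862
x·lx·mx: 0, 0.47815, 0.56028, 0.5616, 0.34804, 0.0806, 0 → Σ = 2.02867
T = 2.02867 / 1.04862 = 1.934609… → 1.93

1.93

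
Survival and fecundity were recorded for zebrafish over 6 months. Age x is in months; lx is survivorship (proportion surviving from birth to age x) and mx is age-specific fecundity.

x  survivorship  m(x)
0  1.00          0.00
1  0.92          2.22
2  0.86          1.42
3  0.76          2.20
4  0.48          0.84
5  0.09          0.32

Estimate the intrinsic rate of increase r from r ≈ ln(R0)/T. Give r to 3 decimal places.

R0 = Σ lx·mx = 0 + 2.0424 + 1.2212 + 1.672 + 0.4032 + 0.0288 = 5.3676
Σ x·lx·mx = 11.2576; T = 11.2576/5.3676 = 2.09732…
r ≈ ln(R0)/T = ln(5.3676)/2.09732… = 0.8012… → 0.801

0.801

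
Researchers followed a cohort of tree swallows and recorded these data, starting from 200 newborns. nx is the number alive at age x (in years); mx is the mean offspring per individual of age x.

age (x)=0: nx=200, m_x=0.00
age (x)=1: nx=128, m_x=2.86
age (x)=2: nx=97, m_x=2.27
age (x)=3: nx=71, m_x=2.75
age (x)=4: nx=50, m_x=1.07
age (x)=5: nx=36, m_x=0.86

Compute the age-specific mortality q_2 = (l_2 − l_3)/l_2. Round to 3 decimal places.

0.268

lx = nx/n0 = nx/200: 1, 0.64, 0.485, 0.355, 0.25, 0.18
q_2 = (l_2 − l_3) / l_2 = (0.485 − 0.355) / 0.485
     = 0.13 / 0.485 = 0.268041… → 0.268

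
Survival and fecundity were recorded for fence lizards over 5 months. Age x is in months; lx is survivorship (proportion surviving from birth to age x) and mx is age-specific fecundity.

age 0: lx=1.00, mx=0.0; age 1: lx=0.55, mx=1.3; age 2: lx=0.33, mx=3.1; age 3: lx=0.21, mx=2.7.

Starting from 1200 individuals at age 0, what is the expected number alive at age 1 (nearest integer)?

Expected survivors = N0 · l_1 = 1200 × 0.55 = 660 → 660

660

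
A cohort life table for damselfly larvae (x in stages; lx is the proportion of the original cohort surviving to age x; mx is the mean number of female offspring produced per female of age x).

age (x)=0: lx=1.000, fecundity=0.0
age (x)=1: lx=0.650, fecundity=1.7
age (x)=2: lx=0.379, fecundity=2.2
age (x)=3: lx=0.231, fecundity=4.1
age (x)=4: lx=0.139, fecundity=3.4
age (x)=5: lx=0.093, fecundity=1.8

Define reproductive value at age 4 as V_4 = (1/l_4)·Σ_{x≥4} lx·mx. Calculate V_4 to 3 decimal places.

lx·mx for x ≥ 4: 0.4726, 0.1674 → sum = 0.64
V_4 = 0.64 / l_4 = 0.64 / 0.139 = 4.604317… → 4.604

4.604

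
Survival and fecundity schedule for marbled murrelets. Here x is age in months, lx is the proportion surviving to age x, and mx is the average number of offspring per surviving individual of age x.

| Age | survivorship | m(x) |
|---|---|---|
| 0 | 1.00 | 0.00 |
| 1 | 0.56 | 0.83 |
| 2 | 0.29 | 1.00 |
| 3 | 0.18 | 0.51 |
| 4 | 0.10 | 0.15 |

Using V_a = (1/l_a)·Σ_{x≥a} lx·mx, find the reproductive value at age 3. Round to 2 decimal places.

lx·mx for x ≥ 3: 0.0918, 0.015 → sum = 0.1068
V_3 = 0.1068 / l_3 = 0.1068 / 0.18 = 0.593333… → 0.59

0.59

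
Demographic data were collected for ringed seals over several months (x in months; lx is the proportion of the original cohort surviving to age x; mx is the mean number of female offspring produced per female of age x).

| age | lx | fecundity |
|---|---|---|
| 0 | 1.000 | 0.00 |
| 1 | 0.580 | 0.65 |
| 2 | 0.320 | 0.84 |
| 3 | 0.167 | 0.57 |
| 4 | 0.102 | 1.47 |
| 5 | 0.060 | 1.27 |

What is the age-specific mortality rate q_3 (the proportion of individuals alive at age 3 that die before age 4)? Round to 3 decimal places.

q_3 = (l_3 − l_4) / l_3 = (0.167 − 0.102) / 0.167
     = 0.065 / 0.167 = 0.389222… → 0.389

0.389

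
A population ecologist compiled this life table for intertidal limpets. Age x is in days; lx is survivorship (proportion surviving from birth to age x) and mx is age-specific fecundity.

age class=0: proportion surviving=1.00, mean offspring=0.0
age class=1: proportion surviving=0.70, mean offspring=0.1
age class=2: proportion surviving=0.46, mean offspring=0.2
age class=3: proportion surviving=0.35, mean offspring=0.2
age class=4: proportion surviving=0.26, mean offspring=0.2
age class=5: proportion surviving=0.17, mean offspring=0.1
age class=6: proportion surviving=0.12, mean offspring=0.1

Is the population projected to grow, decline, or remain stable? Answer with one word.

R0 = Σ lx·mx = 0 + 0.07 + 0.092 + 0.07 + 0.052 + 0.017 + 0.012 = 0.313
R0 < 1, so the population is declining.

declining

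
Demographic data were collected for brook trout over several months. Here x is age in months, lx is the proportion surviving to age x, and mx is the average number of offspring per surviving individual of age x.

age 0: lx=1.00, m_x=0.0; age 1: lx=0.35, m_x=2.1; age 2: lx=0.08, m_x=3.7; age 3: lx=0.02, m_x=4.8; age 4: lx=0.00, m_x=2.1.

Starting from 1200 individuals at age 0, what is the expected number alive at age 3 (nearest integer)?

24

Expected survivors = N0 · l_3 = 1200 × 0.02 = 24 → 24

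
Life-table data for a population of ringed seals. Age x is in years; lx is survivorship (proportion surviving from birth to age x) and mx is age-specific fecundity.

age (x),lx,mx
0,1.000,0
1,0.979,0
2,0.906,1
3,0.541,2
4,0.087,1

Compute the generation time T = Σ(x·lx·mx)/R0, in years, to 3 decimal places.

lx·mx: 0, 0, 0.906, 1.082, 0.087 → R0 = 2.075
x·lx·mx: 0, 0, 1.812, 3.246, 0.348 → Σ = 5.406
T = 5.406 / 2.075 = 2.605301… → 2.605

2.605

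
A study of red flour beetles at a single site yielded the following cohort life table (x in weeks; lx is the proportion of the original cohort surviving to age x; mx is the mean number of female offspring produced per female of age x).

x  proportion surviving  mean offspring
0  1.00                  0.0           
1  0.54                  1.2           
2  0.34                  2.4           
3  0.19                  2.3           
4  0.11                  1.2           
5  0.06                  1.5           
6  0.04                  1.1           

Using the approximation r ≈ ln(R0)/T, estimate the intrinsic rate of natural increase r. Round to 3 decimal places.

R0 = Σ lx·mx = 0 + 0.648 + 0.816 + 0.437 + 0.132 + 0.09 + 0.044 = 2.167
Σ x·lx·mx = 4.833; T = 4.833/2.167 = 2.23027…
r ≈ ln(R0)/T = ln(2.167)/2.23027… = 0.34675… → 0.347

0.347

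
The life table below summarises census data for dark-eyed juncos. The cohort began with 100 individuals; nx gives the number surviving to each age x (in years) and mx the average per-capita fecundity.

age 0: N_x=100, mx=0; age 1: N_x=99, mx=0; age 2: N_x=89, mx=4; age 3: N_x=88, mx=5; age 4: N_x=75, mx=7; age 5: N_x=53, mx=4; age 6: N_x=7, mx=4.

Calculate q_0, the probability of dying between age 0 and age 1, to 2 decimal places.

0.01

lx = nx/n0 = nx/100: 1, 0.99, 0.89, 0.88, 0.75, 0.53, 0.07
q_0 = (l_0 − l_1) / l_0 = (1 − 0.99) / 1
     = 0.01 / 1 = 0.01 → 0.01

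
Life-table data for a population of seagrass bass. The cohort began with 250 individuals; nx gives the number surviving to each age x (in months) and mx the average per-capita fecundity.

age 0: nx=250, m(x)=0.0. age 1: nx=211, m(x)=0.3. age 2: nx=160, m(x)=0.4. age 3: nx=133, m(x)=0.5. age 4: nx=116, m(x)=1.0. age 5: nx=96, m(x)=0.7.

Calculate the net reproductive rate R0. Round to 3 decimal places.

1.508

lx = nx/n0 = nx/250: 1, 0.844, 0.64, 0.532, 0.464, 0.384
lx·mx by age: 0, 0.2532, 0.256, 0.266, 0.464, 0.2688
R0 = Σ lx·mx = 1.508 → 1.508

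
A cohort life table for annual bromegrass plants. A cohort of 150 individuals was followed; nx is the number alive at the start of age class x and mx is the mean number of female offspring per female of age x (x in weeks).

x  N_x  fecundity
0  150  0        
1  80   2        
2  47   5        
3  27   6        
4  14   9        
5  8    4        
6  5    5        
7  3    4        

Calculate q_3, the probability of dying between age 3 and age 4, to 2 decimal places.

lx = nx/n0 = nx/150: 1, 0.53333…, 0.31333…, 0.18, 0.09333…, 0.05333…, 0.03333…, 0.02
q_3 = (l_3 − l_4) / l_3 = (0.18 − 0.093333…) / 0.18
     = 0.086667… / 0.18 = 0.481481… → 0.48

0.48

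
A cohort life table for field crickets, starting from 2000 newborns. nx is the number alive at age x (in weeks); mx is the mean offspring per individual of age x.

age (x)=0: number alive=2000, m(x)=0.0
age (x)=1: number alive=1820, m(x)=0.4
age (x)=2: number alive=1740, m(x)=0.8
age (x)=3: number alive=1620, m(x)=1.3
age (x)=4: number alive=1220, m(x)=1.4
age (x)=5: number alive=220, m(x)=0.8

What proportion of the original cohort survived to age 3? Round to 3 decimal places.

0.810

l_3 = n_3/n_0 = 1620/2000 = 0.81 → 0.810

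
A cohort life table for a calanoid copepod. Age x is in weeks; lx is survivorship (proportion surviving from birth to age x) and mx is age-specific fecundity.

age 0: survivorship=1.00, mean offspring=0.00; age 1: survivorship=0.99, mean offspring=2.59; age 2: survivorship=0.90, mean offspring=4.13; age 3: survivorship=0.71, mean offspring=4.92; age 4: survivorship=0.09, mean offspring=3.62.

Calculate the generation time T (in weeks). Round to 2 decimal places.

lx·mx: 0, 2.5641, 3.717, 3.4932, 0.3258 → R0 = 10.1001
x·lx·mx: 0, 2.5641, 7.434, 10.4796, 1.3032 → Σ = 21.7809
T = 21.7809 / 10.1001 = 2.156503… → 2.16

2.16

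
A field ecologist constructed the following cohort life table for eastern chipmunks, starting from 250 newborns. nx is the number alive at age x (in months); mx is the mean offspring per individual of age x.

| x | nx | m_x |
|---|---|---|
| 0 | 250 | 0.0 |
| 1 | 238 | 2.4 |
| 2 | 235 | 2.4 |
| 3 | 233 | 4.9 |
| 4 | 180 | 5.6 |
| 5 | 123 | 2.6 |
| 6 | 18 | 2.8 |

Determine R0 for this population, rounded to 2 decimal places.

14.62

lx = nx/n0 = nx/250: 1, 0.952, 0.94, 0.932, 0.72, 0.492, 0.072
lx·mx by age: 0, 2.2848, 2.256, 4.5668, 4.032, 1.2792, 0.2016
R0 = Σ lx·mx = 14.6204 → 14.62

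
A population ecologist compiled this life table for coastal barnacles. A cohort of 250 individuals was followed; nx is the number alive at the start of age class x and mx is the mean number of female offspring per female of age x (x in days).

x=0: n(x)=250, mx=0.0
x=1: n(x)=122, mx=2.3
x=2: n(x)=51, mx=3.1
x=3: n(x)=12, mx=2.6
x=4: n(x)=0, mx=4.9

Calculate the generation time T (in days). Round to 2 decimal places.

1.47

lx = nx/n0 = nx/250: 1, 0.488, 0.204, 0.048, 0
lx·mx: 0, 1.1224, 0.6324, 0.1248, 0 → R0 = 1.8796
x·lx·mx: 0, 1.1224, 1.2648, 0.3744, 0 → Σ = 2.7616
T = 2.7616 / 1.8796 = 1.469249… → 1.47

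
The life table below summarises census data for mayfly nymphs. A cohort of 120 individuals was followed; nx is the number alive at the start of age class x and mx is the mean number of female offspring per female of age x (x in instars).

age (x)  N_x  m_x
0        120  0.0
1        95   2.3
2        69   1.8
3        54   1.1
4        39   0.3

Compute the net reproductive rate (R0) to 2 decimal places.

3.45

lx = nx/n0 = nx/120: 1, 0.79167…, 0.575, 0.45, 0.325
lx·mx by age: 0, 1.820833…, 1.035, 0.495, 0.0975
R0 = Σ lx·mx = 3.448333… → 3.45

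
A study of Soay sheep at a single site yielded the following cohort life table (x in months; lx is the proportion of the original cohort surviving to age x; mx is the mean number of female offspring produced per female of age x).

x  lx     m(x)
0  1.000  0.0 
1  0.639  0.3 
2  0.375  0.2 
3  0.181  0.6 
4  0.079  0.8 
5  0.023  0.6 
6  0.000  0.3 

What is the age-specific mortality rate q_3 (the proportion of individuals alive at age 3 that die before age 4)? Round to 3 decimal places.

q_3 = (l_3 − l_4) / l_3 = (0.181 − 0.079) / 0.181
     = 0.102 / 0.181 = 0.563536… → 0.564

0.564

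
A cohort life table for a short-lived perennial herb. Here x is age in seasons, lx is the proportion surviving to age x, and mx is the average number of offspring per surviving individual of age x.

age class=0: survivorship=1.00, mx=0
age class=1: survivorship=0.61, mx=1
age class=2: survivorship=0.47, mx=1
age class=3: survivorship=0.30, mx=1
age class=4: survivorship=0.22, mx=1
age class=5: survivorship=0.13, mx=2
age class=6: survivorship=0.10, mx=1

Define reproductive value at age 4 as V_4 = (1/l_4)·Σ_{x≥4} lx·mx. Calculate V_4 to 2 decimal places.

lx·mx for x ≥ 4: 0.22, 0.26, 0.1 → sum = 0.58
V_4 = 0.58 / l_4 = 0.58 / 0.22 = 2.636364… → 2.64

2.64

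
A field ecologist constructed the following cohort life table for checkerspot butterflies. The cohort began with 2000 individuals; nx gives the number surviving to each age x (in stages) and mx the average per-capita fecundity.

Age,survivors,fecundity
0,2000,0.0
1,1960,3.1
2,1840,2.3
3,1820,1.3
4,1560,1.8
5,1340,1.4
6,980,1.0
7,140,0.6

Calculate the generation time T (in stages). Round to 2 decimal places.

2.64

lx = nx/n0 = nx/2000: 1, 0.98, 0.92, 0.91, 0.78, 0.67, 0.49, 0.07
lx·mx: 0, 3.038, 2.116, 1.183, 1.404, 0.938, 0.49, 0.042 → R0 = 9.211
x·lx·mx: 0, 3.038, 4.232, 3.549, 5.616, 4.69, 2.94, 0.294 → Σ = 24.359
T = 24.359 / 9.211 = 2.644555… → 2.64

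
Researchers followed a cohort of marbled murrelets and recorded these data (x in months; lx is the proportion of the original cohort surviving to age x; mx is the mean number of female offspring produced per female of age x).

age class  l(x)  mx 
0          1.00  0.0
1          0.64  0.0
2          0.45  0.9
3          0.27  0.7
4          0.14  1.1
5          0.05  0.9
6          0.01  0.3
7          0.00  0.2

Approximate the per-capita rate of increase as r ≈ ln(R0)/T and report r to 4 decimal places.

R0 = Σ lx·mx = 0 + 0 + 0.405 + 0.189 + 0.154 + 0.045 + 0.003 + 0 = 0.796
Σ x·lx·mx = 2.236; T = 2.236/0.796 = 2.80905…
r ≈ ln(R0)/T = ln(0.796)/2.80905… = -0.081222… → -0.0812

-0.0812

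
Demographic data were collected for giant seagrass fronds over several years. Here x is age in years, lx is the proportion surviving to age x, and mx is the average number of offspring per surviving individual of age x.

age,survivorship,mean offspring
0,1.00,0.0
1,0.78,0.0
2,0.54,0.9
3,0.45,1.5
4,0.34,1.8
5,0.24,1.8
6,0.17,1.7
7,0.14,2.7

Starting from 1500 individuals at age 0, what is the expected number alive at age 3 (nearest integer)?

675

Expected survivors = N0 · l_3 = 1500 × 0.45 = 675 → 675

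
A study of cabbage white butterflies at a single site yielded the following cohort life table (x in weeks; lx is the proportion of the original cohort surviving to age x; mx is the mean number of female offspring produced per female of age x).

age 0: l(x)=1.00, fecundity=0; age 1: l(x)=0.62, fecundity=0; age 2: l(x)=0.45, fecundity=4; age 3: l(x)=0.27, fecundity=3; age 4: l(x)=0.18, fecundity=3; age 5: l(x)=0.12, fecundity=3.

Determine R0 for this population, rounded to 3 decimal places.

lx·mx by age: 0, 0, 1.8, 0.81, 0.54, 0.36
R0 = Σ lx·mx = 3.51 → 3.510

3.510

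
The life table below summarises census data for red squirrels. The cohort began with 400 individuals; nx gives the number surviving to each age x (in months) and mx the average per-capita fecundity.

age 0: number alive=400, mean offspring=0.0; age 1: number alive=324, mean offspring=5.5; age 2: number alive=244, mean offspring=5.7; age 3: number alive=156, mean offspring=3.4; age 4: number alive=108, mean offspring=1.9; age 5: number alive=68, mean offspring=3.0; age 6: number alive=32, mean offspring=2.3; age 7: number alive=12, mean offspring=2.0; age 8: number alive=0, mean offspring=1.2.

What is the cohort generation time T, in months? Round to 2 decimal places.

2.04

lx = nx/n0 = nx/400: 1, 0.81, 0.61, 0.39, 0.27, 0.17, 0.08, 0.03, 0
lx·mx: 0, 4.455, 3.477, 1.326, 0.513, 0.51, 0.184, 0.06, 0 → R0 = 10.525
x·lx·mx: 0, 4.455, 6.954, 3.978, 2.052, 2.55, 1.104, 0.42, 0 → Σ = 21.513
T = 21.513 / 10.525 = 2.04399… → 2.04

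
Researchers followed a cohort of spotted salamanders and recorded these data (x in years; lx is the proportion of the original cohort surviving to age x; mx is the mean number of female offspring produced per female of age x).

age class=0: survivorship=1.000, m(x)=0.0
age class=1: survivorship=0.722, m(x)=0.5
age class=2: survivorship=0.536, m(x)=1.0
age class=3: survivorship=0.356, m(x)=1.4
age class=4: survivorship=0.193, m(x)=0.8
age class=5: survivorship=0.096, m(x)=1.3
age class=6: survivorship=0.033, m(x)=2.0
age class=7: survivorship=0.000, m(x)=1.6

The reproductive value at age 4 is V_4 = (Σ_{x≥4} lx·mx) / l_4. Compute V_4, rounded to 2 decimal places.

lx·mx for x ≥ 4: 0.1544, 0.1248, 0.066, 0 → sum = 0.3452
V_4 = 0.3452 / l_4 = 0.3452 / 0.193 = 1.788601… → 1.79

1.79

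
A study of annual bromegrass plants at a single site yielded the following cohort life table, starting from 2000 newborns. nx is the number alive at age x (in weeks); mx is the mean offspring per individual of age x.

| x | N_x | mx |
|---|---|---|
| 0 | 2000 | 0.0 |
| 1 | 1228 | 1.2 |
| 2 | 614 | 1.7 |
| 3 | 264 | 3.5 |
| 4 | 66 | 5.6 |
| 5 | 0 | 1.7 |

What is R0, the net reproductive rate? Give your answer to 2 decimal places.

lx = nx/n0 = nx/2000: 1, 0.614, 0.307, 0.132, 0.033, 0
lx·mx by age: 0, 0.7368, 0.5219, 0.462, 0.1848, 0
R0 = Σ lx·mx = 1.9055 → 1.91

1.91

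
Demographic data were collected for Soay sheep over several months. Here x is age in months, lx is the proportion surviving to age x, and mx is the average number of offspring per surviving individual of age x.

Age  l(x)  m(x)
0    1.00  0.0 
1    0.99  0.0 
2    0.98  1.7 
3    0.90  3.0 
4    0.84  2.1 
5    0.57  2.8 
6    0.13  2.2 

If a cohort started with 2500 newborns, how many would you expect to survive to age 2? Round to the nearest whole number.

2450

Expected survivors = N0 · l_2 = 2500 × 0.98 = 2450 → 2450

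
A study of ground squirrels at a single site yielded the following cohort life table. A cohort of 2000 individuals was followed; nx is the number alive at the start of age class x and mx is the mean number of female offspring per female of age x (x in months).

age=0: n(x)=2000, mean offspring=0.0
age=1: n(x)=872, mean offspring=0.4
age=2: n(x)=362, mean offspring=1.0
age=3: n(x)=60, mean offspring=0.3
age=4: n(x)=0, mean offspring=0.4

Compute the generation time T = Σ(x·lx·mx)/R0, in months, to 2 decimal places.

1.55

lx = nx/n0 = nx/2000: 1, 0.436, 0.181, 0.03, 0
lx·mx: 0, 0.1744, 0.181, 0.009, 0 → R0 = 0.3644
x·lx·mx: 0, 0.1744, 0.362, 0.027, 0 → Σ = 0.5634
T = 0.5634 / 0.3644 = 1.546103… → 1.55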